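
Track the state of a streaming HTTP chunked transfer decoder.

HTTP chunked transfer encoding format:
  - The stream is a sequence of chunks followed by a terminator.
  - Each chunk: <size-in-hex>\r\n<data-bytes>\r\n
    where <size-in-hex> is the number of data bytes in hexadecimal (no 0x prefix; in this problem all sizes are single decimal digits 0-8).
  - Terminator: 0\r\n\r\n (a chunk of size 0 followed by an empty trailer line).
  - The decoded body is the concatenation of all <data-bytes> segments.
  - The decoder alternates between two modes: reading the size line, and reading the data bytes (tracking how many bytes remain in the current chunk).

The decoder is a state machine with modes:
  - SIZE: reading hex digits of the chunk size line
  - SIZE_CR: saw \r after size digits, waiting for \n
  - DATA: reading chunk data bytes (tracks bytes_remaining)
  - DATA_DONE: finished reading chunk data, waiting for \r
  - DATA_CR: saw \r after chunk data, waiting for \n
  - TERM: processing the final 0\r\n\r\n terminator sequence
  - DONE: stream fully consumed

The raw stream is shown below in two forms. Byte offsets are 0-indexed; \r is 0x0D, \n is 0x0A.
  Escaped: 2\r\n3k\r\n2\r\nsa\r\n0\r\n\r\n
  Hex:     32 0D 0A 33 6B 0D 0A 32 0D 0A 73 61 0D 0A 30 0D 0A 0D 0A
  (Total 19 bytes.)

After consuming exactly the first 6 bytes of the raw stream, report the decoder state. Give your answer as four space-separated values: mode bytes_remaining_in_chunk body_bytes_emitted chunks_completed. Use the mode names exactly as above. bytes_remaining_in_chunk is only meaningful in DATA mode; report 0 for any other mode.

Answer: DATA_CR 0 2 0

Derivation:
Byte 0 = '2': mode=SIZE remaining=0 emitted=0 chunks_done=0
Byte 1 = 0x0D: mode=SIZE_CR remaining=0 emitted=0 chunks_done=0
Byte 2 = 0x0A: mode=DATA remaining=2 emitted=0 chunks_done=0
Byte 3 = '3': mode=DATA remaining=1 emitted=1 chunks_done=0
Byte 4 = 'k': mode=DATA_DONE remaining=0 emitted=2 chunks_done=0
Byte 5 = 0x0D: mode=DATA_CR remaining=0 emitted=2 chunks_done=0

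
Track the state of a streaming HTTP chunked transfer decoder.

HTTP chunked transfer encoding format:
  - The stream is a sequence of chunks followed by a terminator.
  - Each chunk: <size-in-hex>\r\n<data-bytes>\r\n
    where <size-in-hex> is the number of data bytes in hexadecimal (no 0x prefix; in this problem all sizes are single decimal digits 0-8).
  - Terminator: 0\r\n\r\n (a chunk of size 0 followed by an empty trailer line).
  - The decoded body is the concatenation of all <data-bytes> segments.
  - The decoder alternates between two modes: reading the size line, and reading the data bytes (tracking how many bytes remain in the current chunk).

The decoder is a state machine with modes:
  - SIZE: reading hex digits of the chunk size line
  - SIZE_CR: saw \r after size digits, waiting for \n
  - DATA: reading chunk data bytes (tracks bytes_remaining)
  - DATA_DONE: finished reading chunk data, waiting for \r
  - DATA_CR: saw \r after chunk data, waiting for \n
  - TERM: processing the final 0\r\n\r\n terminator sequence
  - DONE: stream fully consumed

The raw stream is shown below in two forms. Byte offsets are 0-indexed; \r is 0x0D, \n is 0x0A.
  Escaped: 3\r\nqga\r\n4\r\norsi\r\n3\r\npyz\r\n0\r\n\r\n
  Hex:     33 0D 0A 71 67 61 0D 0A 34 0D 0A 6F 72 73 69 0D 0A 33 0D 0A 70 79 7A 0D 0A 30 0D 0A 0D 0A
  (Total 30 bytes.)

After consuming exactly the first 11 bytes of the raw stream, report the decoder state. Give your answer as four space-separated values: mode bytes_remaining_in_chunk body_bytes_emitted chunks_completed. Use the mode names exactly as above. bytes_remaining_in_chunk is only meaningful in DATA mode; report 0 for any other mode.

Byte 0 = '3': mode=SIZE remaining=0 emitted=0 chunks_done=0
Byte 1 = 0x0D: mode=SIZE_CR remaining=0 emitted=0 chunks_done=0
Byte 2 = 0x0A: mode=DATA remaining=3 emitted=0 chunks_done=0
Byte 3 = 'q': mode=DATA remaining=2 emitted=1 chunks_done=0
Byte 4 = 'g': mode=DATA remaining=1 emitted=2 chunks_done=0
Byte 5 = 'a': mode=DATA_DONE remaining=0 emitted=3 chunks_done=0
Byte 6 = 0x0D: mode=DATA_CR remaining=0 emitted=3 chunks_done=0
Byte 7 = 0x0A: mode=SIZE remaining=0 emitted=3 chunks_done=1
Byte 8 = '4': mode=SIZE remaining=0 emitted=3 chunks_done=1
Byte 9 = 0x0D: mode=SIZE_CR remaining=0 emitted=3 chunks_done=1
Byte 10 = 0x0A: mode=DATA remaining=4 emitted=3 chunks_done=1

Answer: DATA 4 3 1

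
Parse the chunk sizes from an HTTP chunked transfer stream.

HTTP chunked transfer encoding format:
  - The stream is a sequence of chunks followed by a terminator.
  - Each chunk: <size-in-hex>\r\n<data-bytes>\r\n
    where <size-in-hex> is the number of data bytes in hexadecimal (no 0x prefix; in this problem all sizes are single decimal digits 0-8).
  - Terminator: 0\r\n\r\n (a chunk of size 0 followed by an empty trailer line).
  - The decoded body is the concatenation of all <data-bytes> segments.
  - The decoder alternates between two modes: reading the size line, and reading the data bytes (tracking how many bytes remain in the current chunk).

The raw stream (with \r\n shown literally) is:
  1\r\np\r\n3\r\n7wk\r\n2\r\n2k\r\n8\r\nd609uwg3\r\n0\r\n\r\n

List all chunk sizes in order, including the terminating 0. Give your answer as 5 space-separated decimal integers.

Chunk 1: stream[0..1]='1' size=0x1=1, data at stream[3..4]='p' -> body[0..1], body so far='p'
Chunk 2: stream[6..7]='3' size=0x3=3, data at stream[9..12]='7wk' -> body[1..4], body so far='p7wk'
Chunk 3: stream[14..15]='2' size=0x2=2, data at stream[17..19]='2k' -> body[4..6], body so far='p7wk2k'
Chunk 4: stream[21..22]='8' size=0x8=8, data at stream[24..32]='d609uwg3' -> body[6..14], body so far='p7wk2kd609uwg3'
Chunk 5: stream[34..35]='0' size=0 (terminator). Final body='p7wk2kd609uwg3' (14 bytes)

Answer: 1 3 2 8 0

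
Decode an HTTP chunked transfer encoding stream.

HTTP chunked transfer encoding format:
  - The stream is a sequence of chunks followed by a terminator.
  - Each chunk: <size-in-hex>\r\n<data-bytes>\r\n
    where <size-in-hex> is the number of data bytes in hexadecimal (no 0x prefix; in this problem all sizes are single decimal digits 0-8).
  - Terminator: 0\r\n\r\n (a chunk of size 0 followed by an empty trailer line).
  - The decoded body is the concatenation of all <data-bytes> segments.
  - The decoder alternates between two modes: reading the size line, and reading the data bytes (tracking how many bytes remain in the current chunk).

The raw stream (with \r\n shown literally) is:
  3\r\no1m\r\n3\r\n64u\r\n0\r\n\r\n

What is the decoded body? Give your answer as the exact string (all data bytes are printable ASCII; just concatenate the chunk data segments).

Answer: o1m64u

Derivation:
Chunk 1: stream[0..1]='3' size=0x3=3, data at stream[3..6]='o1m' -> body[0..3], body so far='o1m'
Chunk 2: stream[8..9]='3' size=0x3=3, data at stream[11..14]='64u' -> body[3..6], body so far='o1m64u'
Chunk 3: stream[16..17]='0' size=0 (terminator). Final body='o1m64u' (6 bytes)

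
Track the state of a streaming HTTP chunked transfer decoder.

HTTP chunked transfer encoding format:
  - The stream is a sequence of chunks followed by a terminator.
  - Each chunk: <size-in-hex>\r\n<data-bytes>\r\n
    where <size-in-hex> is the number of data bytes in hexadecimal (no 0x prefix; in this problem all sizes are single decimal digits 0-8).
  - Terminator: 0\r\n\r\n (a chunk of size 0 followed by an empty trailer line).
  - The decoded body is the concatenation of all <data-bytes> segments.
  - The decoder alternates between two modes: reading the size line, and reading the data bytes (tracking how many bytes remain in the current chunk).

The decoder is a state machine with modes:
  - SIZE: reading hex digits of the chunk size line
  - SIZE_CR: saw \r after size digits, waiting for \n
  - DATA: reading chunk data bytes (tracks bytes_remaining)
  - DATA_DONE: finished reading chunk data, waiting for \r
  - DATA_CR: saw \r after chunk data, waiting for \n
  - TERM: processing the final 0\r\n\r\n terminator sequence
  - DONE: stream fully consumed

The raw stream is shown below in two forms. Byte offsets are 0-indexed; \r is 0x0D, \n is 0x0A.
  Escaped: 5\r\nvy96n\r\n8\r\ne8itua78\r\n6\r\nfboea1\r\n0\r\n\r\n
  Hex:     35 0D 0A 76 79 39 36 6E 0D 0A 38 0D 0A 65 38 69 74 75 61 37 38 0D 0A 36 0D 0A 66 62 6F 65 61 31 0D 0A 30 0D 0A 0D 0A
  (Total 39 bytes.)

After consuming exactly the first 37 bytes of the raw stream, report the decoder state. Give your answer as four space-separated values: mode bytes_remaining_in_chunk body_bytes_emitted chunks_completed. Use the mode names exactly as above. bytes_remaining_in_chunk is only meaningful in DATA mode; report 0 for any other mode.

Byte 0 = '5': mode=SIZE remaining=0 emitted=0 chunks_done=0
Byte 1 = 0x0D: mode=SIZE_CR remaining=0 emitted=0 chunks_done=0
Byte 2 = 0x0A: mode=DATA remaining=5 emitted=0 chunks_done=0
Byte 3 = 'v': mode=DATA remaining=4 emitted=1 chunks_done=0
Byte 4 = 'y': mode=DATA remaining=3 emitted=2 chunks_done=0
Byte 5 = '9': mode=DATA remaining=2 emitted=3 chunks_done=0
Byte 6 = '6': mode=DATA remaining=1 emitted=4 chunks_done=0
Byte 7 = 'n': mode=DATA_DONE remaining=0 emitted=5 chunks_done=0
Byte 8 = 0x0D: mode=DATA_CR remaining=0 emitted=5 chunks_done=0
Byte 9 = 0x0A: mode=SIZE remaining=0 emitted=5 chunks_done=1
Byte 10 = '8': mode=SIZE remaining=0 emitted=5 chunks_done=1
Byte 11 = 0x0D: mode=SIZE_CR remaining=0 emitted=5 chunks_done=1
Byte 12 = 0x0A: mode=DATA remaining=8 emitted=5 chunks_done=1
Byte 13 = 'e': mode=DATA remaining=7 emitted=6 chunks_done=1
Byte 14 = '8': mode=DATA remaining=6 emitted=7 chunks_done=1
Byte 15 = 'i': mode=DATA remaining=5 emitted=8 chunks_done=1
Byte 16 = 't': mode=DATA remaining=4 emitted=9 chunks_done=1
Byte 17 = 'u': mode=DATA remaining=3 emitted=10 chunks_done=1
Byte 18 = 'a': mode=DATA remaining=2 emitted=11 chunks_done=1
Byte 19 = '7': mode=DATA remaining=1 emitted=12 chunks_done=1
Byte 20 = '8': mode=DATA_DONE remaining=0 emitted=13 chunks_done=1
Byte 21 = 0x0D: mode=DATA_CR remaining=0 emitted=13 chunks_done=1
Byte 22 = 0x0A: mode=SIZE remaining=0 emitted=13 chunks_done=2
Byte 23 = '6': mode=SIZE remaining=0 emitted=13 chunks_done=2
Byte 24 = 0x0D: mode=SIZE_CR remaining=0 emitted=13 chunks_done=2
Byte 25 = 0x0A: mode=DATA remaining=6 emitted=13 chunks_done=2
Byte 26 = 'f': mode=DATA remaining=5 emitted=14 chunks_done=2
Byte 27 = 'b': mode=DATA remaining=4 emitted=15 chunks_done=2
Byte 28 = 'o': mode=DATA remaining=3 emitted=16 chunks_done=2
Byte 29 = 'e': mode=DATA remaining=2 emitted=17 chunks_done=2
Byte 30 = 'a': mode=DATA remaining=1 emitted=18 chunks_done=2
Byte 31 = '1': mode=DATA_DONE remaining=0 emitted=19 chunks_done=2
Byte 32 = 0x0D: mode=DATA_CR remaining=0 emitted=19 chunks_done=2
Byte 33 = 0x0A: mode=SIZE remaining=0 emitted=19 chunks_done=3
Byte 34 = '0': mode=SIZE remaining=0 emitted=19 chunks_done=3
Byte 35 = 0x0D: mode=SIZE_CR remaining=0 emitted=19 chunks_done=3
Byte 36 = 0x0A: mode=TERM remaining=0 emitted=19 chunks_done=3

Answer: TERM 0 19 3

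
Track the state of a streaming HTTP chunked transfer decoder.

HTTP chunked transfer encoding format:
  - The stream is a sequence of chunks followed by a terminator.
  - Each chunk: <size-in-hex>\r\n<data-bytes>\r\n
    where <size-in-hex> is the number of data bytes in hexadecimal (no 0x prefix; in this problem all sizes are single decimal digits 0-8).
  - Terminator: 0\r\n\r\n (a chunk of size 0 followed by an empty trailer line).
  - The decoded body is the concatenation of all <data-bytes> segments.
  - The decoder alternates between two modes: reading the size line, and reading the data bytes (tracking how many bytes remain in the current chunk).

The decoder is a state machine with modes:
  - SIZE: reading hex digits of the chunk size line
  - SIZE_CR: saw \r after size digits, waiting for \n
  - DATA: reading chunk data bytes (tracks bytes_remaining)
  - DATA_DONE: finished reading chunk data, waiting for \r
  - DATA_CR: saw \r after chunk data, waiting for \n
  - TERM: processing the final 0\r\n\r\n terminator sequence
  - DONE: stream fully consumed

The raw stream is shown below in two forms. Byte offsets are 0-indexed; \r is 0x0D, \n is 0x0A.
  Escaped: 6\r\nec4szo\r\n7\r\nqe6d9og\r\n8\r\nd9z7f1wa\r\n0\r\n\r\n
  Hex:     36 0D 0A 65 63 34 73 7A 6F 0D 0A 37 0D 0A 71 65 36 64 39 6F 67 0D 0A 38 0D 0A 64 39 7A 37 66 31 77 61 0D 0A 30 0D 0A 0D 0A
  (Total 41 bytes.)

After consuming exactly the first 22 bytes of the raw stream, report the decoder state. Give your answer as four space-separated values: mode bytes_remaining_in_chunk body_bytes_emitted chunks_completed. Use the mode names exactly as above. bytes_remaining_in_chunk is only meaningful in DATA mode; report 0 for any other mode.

Byte 0 = '6': mode=SIZE remaining=0 emitted=0 chunks_done=0
Byte 1 = 0x0D: mode=SIZE_CR remaining=0 emitted=0 chunks_done=0
Byte 2 = 0x0A: mode=DATA remaining=6 emitted=0 chunks_done=0
Byte 3 = 'e': mode=DATA remaining=5 emitted=1 chunks_done=0
Byte 4 = 'c': mode=DATA remaining=4 emitted=2 chunks_done=0
Byte 5 = '4': mode=DATA remaining=3 emitted=3 chunks_done=0
Byte 6 = 's': mode=DATA remaining=2 emitted=4 chunks_done=0
Byte 7 = 'z': mode=DATA remaining=1 emitted=5 chunks_done=0
Byte 8 = 'o': mode=DATA_DONE remaining=0 emitted=6 chunks_done=0
Byte 9 = 0x0D: mode=DATA_CR remaining=0 emitted=6 chunks_done=0
Byte 10 = 0x0A: mode=SIZE remaining=0 emitted=6 chunks_done=1
Byte 11 = '7': mode=SIZE remaining=0 emitted=6 chunks_done=1
Byte 12 = 0x0D: mode=SIZE_CR remaining=0 emitted=6 chunks_done=1
Byte 13 = 0x0A: mode=DATA remaining=7 emitted=6 chunks_done=1
Byte 14 = 'q': mode=DATA remaining=6 emitted=7 chunks_done=1
Byte 15 = 'e': mode=DATA remaining=5 emitted=8 chunks_done=1
Byte 16 = '6': mode=DATA remaining=4 emitted=9 chunks_done=1
Byte 17 = 'd': mode=DATA remaining=3 emitted=10 chunks_done=1
Byte 18 = '9': mode=DATA remaining=2 emitted=11 chunks_done=1
Byte 19 = 'o': mode=DATA remaining=1 emitted=12 chunks_done=1
Byte 20 = 'g': mode=DATA_DONE remaining=0 emitted=13 chunks_done=1
Byte 21 = 0x0D: mode=DATA_CR remaining=0 emitted=13 chunks_done=1

Answer: DATA_CR 0 13 1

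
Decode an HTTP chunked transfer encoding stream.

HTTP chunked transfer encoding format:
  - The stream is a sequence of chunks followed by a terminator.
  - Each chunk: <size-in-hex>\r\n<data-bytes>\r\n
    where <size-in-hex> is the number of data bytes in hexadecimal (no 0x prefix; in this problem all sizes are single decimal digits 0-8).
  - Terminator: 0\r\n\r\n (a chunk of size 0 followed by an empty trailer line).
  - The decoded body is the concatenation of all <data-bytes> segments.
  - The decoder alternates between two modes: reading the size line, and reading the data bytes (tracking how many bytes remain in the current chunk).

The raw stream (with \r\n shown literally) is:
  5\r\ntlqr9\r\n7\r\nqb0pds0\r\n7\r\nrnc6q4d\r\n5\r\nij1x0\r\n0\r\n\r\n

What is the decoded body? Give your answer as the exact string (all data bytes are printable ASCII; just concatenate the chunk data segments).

Chunk 1: stream[0..1]='5' size=0x5=5, data at stream[3..8]='tlqr9' -> body[0..5], body so far='tlqr9'
Chunk 2: stream[10..11]='7' size=0x7=7, data at stream[13..20]='qb0pds0' -> body[5..12], body so far='tlqr9qb0pds0'
Chunk 3: stream[22..23]='7' size=0x7=7, data at stream[25..32]='rnc6q4d' -> body[12..19], body so far='tlqr9qb0pds0rnc6q4d'
Chunk 4: stream[34..35]='5' size=0x5=5, data at stream[37..42]='ij1x0' -> body[19..24], body so far='tlqr9qb0pds0rnc6q4dij1x0'
Chunk 5: stream[44..45]='0' size=0 (terminator). Final body='tlqr9qb0pds0rnc6q4dij1x0' (24 bytes)

Answer: tlqr9qb0pds0rnc6q4dij1x0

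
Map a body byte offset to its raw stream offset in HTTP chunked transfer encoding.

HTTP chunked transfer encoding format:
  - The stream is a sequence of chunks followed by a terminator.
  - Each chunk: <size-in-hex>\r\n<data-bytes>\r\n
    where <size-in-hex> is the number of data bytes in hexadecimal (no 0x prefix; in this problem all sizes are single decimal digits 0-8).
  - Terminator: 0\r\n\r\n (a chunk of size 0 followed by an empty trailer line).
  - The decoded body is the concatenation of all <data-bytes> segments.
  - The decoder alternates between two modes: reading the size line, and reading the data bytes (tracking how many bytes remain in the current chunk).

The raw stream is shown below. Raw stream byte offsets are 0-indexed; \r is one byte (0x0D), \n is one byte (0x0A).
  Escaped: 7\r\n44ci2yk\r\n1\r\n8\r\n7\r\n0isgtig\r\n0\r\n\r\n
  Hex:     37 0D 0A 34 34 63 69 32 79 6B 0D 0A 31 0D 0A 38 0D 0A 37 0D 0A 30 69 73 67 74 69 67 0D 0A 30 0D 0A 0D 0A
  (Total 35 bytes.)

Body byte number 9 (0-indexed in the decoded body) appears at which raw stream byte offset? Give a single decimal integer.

Chunk 1: stream[0..1]='7' size=0x7=7, data at stream[3..10]='44ci2yk' -> body[0..7], body so far='44ci2yk'
Chunk 2: stream[12..13]='1' size=0x1=1, data at stream[15..16]='8' -> body[7..8], body so far='44ci2yk8'
Chunk 3: stream[18..19]='7' size=0x7=7, data at stream[21..28]='0isgtig' -> body[8..15], body so far='44ci2yk80isgtig'
Chunk 4: stream[30..31]='0' size=0 (terminator). Final body='44ci2yk80isgtig' (15 bytes)
Body byte 9 at stream offset 22

Answer: 22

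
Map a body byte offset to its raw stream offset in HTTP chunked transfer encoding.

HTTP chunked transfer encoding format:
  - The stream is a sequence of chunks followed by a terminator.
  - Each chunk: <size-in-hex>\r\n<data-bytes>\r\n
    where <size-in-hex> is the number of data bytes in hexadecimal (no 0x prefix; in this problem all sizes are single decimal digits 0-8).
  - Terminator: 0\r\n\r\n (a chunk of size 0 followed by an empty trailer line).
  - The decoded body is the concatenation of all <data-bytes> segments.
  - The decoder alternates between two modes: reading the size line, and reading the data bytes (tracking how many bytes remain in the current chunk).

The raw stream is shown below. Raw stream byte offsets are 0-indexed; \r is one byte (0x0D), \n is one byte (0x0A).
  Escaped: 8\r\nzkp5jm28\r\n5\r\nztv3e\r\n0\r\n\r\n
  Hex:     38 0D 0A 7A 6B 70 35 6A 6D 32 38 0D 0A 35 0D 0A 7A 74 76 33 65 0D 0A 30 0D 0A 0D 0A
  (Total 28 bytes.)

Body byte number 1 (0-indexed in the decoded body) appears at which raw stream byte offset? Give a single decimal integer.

Chunk 1: stream[0..1]='8' size=0x8=8, data at stream[3..11]='zkp5jm28' -> body[0..8], body so far='zkp5jm28'
Chunk 2: stream[13..14]='5' size=0x5=5, data at stream[16..21]='ztv3e' -> body[8..13], body so far='zkp5jm28ztv3e'
Chunk 3: stream[23..24]='0' size=0 (terminator). Final body='zkp5jm28ztv3e' (13 bytes)
Body byte 1 at stream offset 4

Answer: 4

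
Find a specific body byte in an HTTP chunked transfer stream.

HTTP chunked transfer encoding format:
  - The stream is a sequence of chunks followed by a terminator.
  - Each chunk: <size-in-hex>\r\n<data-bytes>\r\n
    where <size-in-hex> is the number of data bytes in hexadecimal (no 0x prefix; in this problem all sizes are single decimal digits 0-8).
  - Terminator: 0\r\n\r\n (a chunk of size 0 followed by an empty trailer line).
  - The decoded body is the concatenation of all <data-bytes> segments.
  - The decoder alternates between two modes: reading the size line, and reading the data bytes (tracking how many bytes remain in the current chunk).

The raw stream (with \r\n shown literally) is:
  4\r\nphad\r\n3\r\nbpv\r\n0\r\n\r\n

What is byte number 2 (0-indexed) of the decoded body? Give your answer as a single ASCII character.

Chunk 1: stream[0..1]='4' size=0x4=4, data at stream[3..7]='phad' -> body[0..4], body so far='phad'
Chunk 2: stream[9..10]='3' size=0x3=3, data at stream[12..15]='bpv' -> body[4..7], body so far='phadbpv'
Chunk 3: stream[17..18]='0' size=0 (terminator). Final body='phadbpv' (7 bytes)
Body byte 2 = 'a'

Answer: a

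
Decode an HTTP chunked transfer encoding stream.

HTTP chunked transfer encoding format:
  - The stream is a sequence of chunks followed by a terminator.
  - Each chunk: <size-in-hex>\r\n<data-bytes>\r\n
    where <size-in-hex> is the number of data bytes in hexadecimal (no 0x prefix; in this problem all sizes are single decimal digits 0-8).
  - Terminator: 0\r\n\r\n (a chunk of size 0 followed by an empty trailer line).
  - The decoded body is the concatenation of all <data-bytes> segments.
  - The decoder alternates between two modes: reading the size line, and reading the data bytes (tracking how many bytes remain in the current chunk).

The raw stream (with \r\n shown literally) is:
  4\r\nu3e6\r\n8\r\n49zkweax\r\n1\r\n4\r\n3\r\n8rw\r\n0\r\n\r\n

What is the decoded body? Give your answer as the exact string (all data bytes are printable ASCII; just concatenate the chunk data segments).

Answer: u3e649zkweax48rw

Derivation:
Chunk 1: stream[0..1]='4' size=0x4=4, data at stream[3..7]='u3e6' -> body[0..4], body so far='u3e6'
Chunk 2: stream[9..10]='8' size=0x8=8, data at stream[12..20]='49zkweax' -> body[4..12], body so far='u3e649zkweax'
Chunk 3: stream[22..23]='1' size=0x1=1, data at stream[25..26]='4' -> body[12..13], body so far='u3e649zkweax4'
Chunk 4: stream[28..29]='3' size=0x3=3, data at stream[31..34]='8rw' -> body[13..16], body so far='u3e649zkweax48rw'
Chunk 5: stream[36..37]='0' size=0 (terminator). Final body='u3e649zkweax48rw' (16 bytes)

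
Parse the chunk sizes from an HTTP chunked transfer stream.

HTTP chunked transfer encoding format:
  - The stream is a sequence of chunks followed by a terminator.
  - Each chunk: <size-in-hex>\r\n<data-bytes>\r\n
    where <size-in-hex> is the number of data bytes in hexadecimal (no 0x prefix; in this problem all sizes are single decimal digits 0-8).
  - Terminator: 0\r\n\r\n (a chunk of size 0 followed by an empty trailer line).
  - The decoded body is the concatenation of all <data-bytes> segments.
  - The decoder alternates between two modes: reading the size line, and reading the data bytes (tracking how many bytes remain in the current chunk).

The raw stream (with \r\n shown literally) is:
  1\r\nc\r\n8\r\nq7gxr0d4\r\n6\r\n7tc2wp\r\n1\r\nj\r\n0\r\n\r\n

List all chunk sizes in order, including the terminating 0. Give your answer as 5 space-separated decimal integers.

Answer: 1 8 6 1 0

Derivation:
Chunk 1: stream[0..1]='1' size=0x1=1, data at stream[3..4]='c' -> body[0..1], body so far='c'
Chunk 2: stream[6..7]='8' size=0x8=8, data at stream[9..17]='q7gxr0d4' -> body[1..9], body so far='cq7gxr0d4'
Chunk 3: stream[19..20]='6' size=0x6=6, data at stream[22..28]='7tc2wp' -> body[9..15], body so far='cq7gxr0d47tc2wp'
Chunk 4: stream[30..31]='1' size=0x1=1, data at stream[33..34]='j' -> body[15..16], body so far='cq7gxr0d47tc2wpj'
Chunk 5: stream[36..37]='0' size=0 (terminator). Final body='cq7gxr0d47tc2wpj' (16 bytes)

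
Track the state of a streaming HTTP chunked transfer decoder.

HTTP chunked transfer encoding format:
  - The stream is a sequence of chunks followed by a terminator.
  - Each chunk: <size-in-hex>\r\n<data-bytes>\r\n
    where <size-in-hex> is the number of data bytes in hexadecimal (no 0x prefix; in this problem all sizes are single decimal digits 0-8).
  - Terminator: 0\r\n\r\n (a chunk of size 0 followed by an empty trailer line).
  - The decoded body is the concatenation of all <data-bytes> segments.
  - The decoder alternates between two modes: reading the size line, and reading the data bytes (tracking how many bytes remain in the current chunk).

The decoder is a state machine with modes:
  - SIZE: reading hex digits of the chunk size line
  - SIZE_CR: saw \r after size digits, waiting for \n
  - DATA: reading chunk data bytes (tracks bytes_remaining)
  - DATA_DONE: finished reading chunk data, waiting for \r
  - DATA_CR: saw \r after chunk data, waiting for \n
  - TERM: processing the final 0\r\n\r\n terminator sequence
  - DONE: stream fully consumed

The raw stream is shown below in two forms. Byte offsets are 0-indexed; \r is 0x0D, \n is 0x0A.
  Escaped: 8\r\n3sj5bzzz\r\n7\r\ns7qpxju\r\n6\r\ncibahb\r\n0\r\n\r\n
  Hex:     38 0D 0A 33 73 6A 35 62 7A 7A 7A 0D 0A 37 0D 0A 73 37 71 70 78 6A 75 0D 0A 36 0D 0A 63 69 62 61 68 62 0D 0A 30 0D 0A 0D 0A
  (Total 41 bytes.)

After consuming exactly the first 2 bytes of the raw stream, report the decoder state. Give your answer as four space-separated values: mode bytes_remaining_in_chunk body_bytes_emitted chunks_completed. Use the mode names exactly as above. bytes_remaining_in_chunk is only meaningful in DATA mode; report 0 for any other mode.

Byte 0 = '8': mode=SIZE remaining=0 emitted=0 chunks_done=0
Byte 1 = 0x0D: mode=SIZE_CR remaining=0 emitted=0 chunks_done=0

Answer: SIZE_CR 0 0 0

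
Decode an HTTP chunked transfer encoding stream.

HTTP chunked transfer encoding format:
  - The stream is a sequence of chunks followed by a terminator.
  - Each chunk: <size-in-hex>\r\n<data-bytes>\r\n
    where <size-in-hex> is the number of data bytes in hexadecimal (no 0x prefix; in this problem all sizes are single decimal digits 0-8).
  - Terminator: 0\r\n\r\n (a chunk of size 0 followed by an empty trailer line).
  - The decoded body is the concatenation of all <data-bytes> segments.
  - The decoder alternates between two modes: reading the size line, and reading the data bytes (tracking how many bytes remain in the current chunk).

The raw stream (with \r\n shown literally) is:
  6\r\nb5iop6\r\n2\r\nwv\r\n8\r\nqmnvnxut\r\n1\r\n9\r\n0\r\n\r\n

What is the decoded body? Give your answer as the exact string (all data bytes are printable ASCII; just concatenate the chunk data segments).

Answer: b5iop6wvqmnvnxut9

Derivation:
Chunk 1: stream[0..1]='6' size=0x6=6, data at stream[3..9]='b5iop6' -> body[0..6], body so far='b5iop6'
Chunk 2: stream[11..12]='2' size=0x2=2, data at stream[14..16]='wv' -> body[6..8], body so far='b5iop6wv'
Chunk 3: stream[18..19]='8' size=0x8=8, data at stream[21..29]='qmnvnxut' -> body[8..16], body so far='b5iop6wvqmnvnxut'
Chunk 4: stream[31..32]='1' size=0x1=1, data at stream[34..35]='9' -> body[16..17], body so far='b5iop6wvqmnvnxut9'
Chunk 5: stream[37..38]='0' size=0 (terminator). Final body='b5iop6wvqmnvnxut9' (17 bytes)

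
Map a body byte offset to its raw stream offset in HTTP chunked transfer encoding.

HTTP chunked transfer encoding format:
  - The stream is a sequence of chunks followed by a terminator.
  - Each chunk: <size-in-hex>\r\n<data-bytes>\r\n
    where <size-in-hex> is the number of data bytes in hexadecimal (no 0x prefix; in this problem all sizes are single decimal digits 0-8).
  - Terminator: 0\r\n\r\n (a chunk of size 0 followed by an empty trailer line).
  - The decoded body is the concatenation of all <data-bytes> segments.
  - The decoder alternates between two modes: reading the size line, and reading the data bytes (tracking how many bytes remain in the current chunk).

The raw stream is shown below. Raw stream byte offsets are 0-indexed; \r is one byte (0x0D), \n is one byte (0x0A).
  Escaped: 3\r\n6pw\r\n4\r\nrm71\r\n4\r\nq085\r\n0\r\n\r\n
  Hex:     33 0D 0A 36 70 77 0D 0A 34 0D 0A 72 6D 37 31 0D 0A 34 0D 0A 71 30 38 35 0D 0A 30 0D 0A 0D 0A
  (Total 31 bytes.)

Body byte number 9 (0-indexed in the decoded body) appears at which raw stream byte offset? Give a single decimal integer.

Answer: 22

Derivation:
Chunk 1: stream[0..1]='3' size=0x3=3, data at stream[3..6]='6pw' -> body[0..3], body so far='6pw'
Chunk 2: stream[8..9]='4' size=0x4=4, data at stream[11..15]='rm71' -> body[3..7], body so far='6pwrm71'
Chunk 3: stream[17..18]='4' size=0x4=4, data at stream[20..24]='q085' -> body[7..11], body so far='6pwrm71q085'
Chunk 4: stream[26..27]='0' size=0 (terminator). Final body='6pwrm71q085' (11 bytes)
Body byte 9 at stream offset 22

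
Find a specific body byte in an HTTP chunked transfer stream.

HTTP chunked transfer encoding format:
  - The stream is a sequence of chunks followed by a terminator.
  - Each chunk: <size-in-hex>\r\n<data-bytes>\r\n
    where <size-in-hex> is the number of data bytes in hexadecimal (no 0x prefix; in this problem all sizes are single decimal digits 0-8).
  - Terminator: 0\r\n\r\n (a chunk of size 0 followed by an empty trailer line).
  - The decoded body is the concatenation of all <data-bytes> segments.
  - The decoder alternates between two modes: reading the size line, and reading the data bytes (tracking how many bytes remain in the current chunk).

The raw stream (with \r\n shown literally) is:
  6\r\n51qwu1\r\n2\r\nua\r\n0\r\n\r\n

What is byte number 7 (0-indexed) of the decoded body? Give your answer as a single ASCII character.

Answer: a

Derivation:
Chunk 1: stream[0..1]='6' size=0x6=6, data at stream[3..9]='51qwu1' -> body[0..6], body so far='51qwu1'
Chunk 2: stream[11..12]='2' size=0x2=2, data at stream[14..16]='ua' -> body[6..8], body so far='51qwu1ua'
Chunk 3: stream[18..19]='0' size=0 (terminator). Final body='51qwu1ua' (8 bytes)
Body byte 7 = 'a'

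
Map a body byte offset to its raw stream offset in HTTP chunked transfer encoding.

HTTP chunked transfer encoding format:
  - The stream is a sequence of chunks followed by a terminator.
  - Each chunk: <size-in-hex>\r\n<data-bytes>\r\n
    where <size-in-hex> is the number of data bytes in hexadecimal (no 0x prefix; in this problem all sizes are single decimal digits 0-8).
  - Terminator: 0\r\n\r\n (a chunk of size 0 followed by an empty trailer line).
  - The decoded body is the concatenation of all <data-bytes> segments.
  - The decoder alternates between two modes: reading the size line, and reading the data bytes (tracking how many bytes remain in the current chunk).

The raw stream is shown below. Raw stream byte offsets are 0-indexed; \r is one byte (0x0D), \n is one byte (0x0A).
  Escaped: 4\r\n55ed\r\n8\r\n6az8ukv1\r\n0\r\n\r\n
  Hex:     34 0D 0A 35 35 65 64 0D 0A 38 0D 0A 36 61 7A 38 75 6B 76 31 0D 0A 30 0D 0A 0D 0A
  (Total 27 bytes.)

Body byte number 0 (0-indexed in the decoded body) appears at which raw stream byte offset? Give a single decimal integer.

Answer: 3

Derivation:
Chunk 1: stream[0..1]='4' size=0x4=4, data at stream[3..7]='55ed' -> body[0..4], body so far='55ed'
Chunk 2: stream[9..10]='8' size=0x8=8, data at stream[12..20]='6az8ukv1' -> body[4..12], body so far='55ed6az8ukv1'
Chunk 3: stream[22..23]='0' size=0 (terminator). Final body='55ed6az8ukv1' (12 bytes)
Body byte 0 at stream offset 3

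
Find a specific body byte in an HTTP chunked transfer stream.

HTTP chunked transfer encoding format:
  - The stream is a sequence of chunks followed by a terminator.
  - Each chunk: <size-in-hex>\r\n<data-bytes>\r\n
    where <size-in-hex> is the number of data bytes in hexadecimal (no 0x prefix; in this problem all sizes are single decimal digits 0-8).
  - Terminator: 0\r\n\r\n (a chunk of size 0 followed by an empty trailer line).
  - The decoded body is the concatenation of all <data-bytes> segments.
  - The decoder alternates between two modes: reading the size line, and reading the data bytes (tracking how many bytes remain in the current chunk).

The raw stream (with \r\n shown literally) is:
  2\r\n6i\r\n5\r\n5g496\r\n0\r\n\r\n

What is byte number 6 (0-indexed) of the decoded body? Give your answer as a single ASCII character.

Chunk 1: stream[0..1]='2' size=0x2=2, data at stream[3..5]='6i' -> body[0..2], body so far='6i'
Chunk 2: stream[7..8]='5' size=0x5=5, data at stream[10..15]='5g496' -> body[2..7], body so far='6i5g496'
Chunk 3: stream[17..18]='0' size=0 (terminator). Final body='6i5g496' (7 bytes)
Body byte 6 = '6'

Answer: 6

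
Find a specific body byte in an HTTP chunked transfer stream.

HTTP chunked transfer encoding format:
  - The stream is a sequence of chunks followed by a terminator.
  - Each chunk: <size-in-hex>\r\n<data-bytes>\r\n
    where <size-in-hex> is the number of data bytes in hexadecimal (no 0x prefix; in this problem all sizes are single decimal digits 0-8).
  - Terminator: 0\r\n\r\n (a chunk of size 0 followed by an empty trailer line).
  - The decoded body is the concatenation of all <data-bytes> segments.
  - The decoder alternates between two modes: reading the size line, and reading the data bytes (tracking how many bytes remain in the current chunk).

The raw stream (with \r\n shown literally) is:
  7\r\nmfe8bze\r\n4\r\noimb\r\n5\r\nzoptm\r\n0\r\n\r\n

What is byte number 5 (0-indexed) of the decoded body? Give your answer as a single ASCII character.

Chunk 1: stream[0..1]='7' size=0x7=7, data at stream[3..10]='mfe8bze' -> body[0..7], body so far='mfe8bze'
Chunk 2: stream[12..13]='4' size=0x4=4, data at stream[15..19]='oimb' -> body[7..11], body so far='mfe8bzeoimb'
Chunk 3: stream[21..22]='5' size=0x5=5, data at stream[24..29]='zoptm' -> body[11..16], body so far='mfe8bzeoimbzoptm'
Chunk 4: stream[31..32]='0' size=0 (terminator). Final body='mfe8bzeoimbzoptm' (16 bytes)
Body byte 5 = 'z'

Answer: z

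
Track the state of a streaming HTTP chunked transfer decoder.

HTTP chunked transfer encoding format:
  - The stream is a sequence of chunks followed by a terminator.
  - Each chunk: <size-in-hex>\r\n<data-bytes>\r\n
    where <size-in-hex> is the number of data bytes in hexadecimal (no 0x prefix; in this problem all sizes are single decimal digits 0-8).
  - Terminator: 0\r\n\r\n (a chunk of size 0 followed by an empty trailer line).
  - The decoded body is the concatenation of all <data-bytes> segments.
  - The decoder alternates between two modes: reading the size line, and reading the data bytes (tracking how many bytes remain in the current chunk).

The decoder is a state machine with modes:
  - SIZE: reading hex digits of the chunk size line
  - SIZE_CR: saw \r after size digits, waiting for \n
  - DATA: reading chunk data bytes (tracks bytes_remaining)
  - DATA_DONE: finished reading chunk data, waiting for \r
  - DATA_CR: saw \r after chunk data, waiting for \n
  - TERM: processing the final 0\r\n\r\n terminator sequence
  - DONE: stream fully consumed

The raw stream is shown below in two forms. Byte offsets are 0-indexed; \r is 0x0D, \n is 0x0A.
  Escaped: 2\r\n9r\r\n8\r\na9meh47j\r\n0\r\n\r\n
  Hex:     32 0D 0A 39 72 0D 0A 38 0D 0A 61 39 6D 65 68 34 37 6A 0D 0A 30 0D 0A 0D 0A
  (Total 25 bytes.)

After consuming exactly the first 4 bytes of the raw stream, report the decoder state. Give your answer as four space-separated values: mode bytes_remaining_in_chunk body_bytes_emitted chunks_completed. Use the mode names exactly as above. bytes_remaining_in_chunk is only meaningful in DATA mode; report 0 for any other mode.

Answer: DATA 1 1 0

Derivation:
Byte 0 = '2': mode=SIZE remaining=0 emitted=0 chunks_done=0
Byte 1 = 0x0D: mode=SIZE_CR remaining=0 emitted=0 chunks_done=0
Byte 2 = 0x0A: mode=DATA remaining=2 emitted=0 chunks_done=0
Byte 3 = '9': mode=DATA remaining=1 emitted=1 chunks_done=0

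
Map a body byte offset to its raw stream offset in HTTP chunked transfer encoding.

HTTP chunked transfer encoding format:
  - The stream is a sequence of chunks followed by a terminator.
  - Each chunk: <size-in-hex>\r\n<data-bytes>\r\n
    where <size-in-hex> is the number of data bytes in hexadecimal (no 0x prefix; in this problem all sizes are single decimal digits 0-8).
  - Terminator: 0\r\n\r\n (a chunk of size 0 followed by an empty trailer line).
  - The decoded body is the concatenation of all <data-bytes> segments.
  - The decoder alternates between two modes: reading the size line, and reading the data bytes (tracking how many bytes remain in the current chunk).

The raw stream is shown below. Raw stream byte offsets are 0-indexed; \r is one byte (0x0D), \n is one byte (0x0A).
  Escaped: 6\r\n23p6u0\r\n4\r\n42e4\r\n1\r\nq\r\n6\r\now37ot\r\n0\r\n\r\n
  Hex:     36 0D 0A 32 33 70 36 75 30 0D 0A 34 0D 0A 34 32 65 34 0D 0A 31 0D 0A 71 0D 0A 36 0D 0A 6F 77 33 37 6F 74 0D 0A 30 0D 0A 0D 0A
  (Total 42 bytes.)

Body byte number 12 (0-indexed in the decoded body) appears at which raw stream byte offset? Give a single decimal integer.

Chunk 1: stream[0..1]='6' size=0x6=6, data at stream[3..9]='23p6u0' -> body[0..6], body so far='23p6u0'
Chunk 2: stream[11..12]='4' size=0x4=4, data at stream[14..18]='42e4' -> body[6..10], body so far='23p6u042e4'
Chunk 3: stream[20..21]='1' size=0x1=1, data at stream[23..24]='q' -> body[10..11], body so far='23p6u042e4q'
Chunk 4: stream[26..27]='6' size=0x6=6, data at stream[29..35]='ow37ot' -> body[11..17], body so far='23p6u042e4qow37ot'
Chunk 5: stream[37..38]='0' size=0 (terminator). Final body='23p6u042e4qow37ot' (17 bytes)
Body byte 12 at stream offset 30

Answer: 30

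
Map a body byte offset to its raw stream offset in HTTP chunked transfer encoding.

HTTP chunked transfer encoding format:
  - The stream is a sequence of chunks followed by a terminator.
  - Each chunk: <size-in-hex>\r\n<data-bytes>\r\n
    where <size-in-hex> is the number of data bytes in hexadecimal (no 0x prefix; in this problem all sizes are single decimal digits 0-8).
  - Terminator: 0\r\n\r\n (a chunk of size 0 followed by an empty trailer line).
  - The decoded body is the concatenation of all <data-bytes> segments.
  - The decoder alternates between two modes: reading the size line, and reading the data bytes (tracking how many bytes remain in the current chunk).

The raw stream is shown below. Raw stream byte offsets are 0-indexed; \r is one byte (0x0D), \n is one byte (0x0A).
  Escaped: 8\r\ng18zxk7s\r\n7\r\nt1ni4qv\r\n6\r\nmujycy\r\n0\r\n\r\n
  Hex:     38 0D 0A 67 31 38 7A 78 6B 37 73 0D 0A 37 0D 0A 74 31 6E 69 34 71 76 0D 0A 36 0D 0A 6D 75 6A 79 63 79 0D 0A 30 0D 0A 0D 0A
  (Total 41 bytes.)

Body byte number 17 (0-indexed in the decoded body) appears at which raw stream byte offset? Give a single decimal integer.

Chunk 1: stream[0..1]='8' size=0x8=8, data at stream[3..11]='g18zxk7s' -> body[0..8], body so far='g18zxk7s'
Chunk 2: stream[13..14]='7' size=0x7=7, data at stream[16..23]='t1ni4qv' -> body[8..15], body so far='g18zxk7st1ni4qv'
Chunk 3: stream[25..26]='6' size=0x6=6, data at stream[28..34]='mujycy' -> body[15..21], body so far='g18zxk7st1ni4qvmujycy'
Chunk 4: stream[36..37]='0' size=0 (terminator). Final body='g18zxk7st1ni4qvmujycy' (21 bytes)
Body byte 17 at stream offset 30

Answer: 30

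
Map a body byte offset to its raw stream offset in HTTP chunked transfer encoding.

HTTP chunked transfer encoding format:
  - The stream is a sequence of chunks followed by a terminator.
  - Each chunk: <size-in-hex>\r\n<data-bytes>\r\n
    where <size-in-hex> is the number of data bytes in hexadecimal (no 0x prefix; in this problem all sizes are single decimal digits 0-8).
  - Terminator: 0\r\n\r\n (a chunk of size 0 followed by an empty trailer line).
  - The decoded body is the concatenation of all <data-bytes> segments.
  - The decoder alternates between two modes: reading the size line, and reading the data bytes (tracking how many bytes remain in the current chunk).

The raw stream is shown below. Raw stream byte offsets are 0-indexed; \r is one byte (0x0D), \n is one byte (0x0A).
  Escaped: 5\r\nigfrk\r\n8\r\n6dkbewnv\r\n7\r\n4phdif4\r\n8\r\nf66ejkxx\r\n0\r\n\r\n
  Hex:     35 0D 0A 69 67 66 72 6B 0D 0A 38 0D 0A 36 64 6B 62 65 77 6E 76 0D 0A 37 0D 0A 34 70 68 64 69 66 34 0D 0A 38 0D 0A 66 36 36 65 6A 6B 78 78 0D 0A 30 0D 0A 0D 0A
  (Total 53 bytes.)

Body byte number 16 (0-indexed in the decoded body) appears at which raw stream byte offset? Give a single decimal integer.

Answer: 29

Derivation:
Chunk 1: stream[0..1]='5' size=0x5=5, data at stream[3..8]='igfrk' -> body[0..5], body so far='igfrk'
Chunk 2: stream[10..11]='8' size=0x8=8, data at stream[13..21]='6dkbewnv' -> body[5..13], body so far='igfrk6dkbewnv'
Chunk 3: stream[23..24]='7' size=0x7=7, data at stream[26..33]='4phdif4' -> body[13..20], body so far='igfrk6dkbewnv4phdif4'
Chunk 4: stream[35..36]='8' size=0x8=8, data at stream[38..46]='f66ejkxx' -> body[20..28], body so far='igfrk6dkbewnv4phdif4f66ejkxx'
Chunk 5: stream[48..49]='0' size=0 (terminator). Final body='igfrk6dkbewnv4phdif4f66ejkxx' (28 bytes)
Body byte 16 at stream offset 29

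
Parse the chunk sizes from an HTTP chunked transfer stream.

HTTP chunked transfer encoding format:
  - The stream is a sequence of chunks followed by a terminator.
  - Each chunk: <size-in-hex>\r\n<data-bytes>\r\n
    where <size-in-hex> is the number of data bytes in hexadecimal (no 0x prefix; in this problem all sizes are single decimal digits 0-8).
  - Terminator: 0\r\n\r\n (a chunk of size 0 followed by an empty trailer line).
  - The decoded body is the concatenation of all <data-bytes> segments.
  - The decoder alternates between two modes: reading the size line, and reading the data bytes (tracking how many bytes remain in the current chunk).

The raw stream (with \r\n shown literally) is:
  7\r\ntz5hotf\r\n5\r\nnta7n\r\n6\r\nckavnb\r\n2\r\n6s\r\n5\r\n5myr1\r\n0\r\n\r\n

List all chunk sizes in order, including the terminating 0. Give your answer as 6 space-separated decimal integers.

Answer: 7 5 6 2 5 0

Derivation:
Chunk 1: stream[0..1]='7' size=0x7=7, data at stream[3..10]='tz5hotf' -> body[0..7], body so far='tz5hotf'
Chunk 2: stream[12..13]='5' size=0x5=5, data at stream[15..20]='nta7n' -> body[7..12], body so far='tz5hotfnta7n'
Chunk 3: stream[22..23]='6' size=0x6=6, data at stream[25..31]='ckavnb' -> body[12..18], body so far='tz5hotfnta7nckavnb'
Chunk 4: stream[33..34]='2' size=0x2=2, data at stream[36..38]='6s' -> body[18..20], body so far='tz5hotfnta7nckavnb6s'
Chunk 5: stream[40..41]='5' size=0x5=5, data at stream[43..48]='5myr1' -> body[20..25], body so far='tz5hotfnta7nckavnb6s5myr1'
Chunk 6: stream[50..51]='0' size=0 (terminator). Final body='tz5hotfnta7nckavnb6s5myr1' (25 bytes)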